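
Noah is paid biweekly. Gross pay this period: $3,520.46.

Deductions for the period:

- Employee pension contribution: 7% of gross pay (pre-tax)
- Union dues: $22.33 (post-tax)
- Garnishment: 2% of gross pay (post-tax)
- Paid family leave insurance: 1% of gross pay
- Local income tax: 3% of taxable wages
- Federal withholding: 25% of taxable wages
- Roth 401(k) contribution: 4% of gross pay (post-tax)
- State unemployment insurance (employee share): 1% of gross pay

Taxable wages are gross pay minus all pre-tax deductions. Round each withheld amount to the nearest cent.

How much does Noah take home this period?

$2,053.34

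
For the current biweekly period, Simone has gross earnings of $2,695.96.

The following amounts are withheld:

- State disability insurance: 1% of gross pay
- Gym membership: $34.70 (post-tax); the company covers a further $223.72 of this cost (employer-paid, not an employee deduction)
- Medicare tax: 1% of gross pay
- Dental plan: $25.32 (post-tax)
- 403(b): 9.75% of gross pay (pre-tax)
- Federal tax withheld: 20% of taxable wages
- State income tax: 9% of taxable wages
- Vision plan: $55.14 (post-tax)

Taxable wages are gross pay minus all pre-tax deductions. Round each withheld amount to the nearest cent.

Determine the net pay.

$1,558.42

403(b): $2,695.96 × 0.0975 = $262.86
Taxable wages = $2,695.96 − $262.86 = $2,433.10
Federal tax withheld: $2,433.10 × 0.2 = $486.62
State income tax: $2,433.10 × 0.09 = $218.98
Medicare tax: $2,695.96 × 0.01 = $26.96
State disability insurance: $2,695.96 × 0.01 = $26.96
Gym membership: $34.70
Dental plan: $25.32
Vision plan: $55.14
(Employer's $223.72 toward gym membership is not withheld from the employee.)
Total deductions = $262.86 + $486.62 + $218.98 + $26.96 + $26.96 + $34.70 + $25.32 + $55.14 = $1,137.54
Net pay = $2,695.96 − $1,137.54 = $1,558.42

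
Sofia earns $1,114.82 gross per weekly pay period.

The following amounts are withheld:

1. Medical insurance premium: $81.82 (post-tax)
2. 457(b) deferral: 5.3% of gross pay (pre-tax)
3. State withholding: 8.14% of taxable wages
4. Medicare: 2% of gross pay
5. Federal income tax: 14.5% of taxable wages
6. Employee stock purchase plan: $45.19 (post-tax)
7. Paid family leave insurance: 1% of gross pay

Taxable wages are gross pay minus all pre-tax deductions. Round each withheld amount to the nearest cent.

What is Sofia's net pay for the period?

$656.25

457(b) deferral: $1,114.82 × 0.053 = $59.09
Taxable wages = $1,114.82 − $59.09 = $1,055.73
Federal income tax: $1,055.73 × 0.145 = $153.08
State withholding: $1,055.73 × 0.0814 = $85.94
Paid family leave insurance: $1,114.82 × 0.01 = $11.15
Medicare: $1,114.82 × 0.02 = $22.30
Medical insurance premium: $81.82
Employee stock purchase plan: $45.19
Total deductions = $59.09 + $153.08 + $85.94 + $11.15 + $22.30 + $81.82 + $45.19 = $458.57
Net pay = $1,114.82 − $458.57 = $656.25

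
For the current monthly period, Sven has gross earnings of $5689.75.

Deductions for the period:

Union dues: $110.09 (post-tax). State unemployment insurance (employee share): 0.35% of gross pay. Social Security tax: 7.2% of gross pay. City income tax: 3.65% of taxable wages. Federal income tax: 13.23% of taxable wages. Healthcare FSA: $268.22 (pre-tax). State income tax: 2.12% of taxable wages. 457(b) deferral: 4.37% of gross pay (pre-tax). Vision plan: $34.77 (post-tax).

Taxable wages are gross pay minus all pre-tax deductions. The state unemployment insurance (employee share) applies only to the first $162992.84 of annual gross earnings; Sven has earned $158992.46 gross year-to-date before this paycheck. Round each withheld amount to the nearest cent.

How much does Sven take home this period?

457(b) deferral: $5689.75 × 0.0437 = $248.64
Healthcare FSA: $268.22
Pre-tax total = $248.64 + $268.22 = $516.86
Taxable wages = $5689.75 − $516.86 = $5172.89
State income tax: $5172.89 × 0.0212 = $109.67
City income tax: $5172.89 × 0.0365 = $188.81
Federal income tax: $5172.89 × 0.1323 = $684.37
Social Security tax: $5689.75 × 0.072 = $409.66
State unemployment insurance (employee share): only $162992.84 − $158992.46 = $4000.38 of this check is subject → $4000.38 × 0.0035 = $14.00
Vision plan: $34.77
Union dues: $110.09
Total deductions = $248.64 + $268.22 + $109.67 + $188.81 + $684.37 + $409.66 + $14.00 + $34.77 + $110.09 = $2068.23
Net pay = $5689.75 − $2068.23 = $3621.52

$3621.52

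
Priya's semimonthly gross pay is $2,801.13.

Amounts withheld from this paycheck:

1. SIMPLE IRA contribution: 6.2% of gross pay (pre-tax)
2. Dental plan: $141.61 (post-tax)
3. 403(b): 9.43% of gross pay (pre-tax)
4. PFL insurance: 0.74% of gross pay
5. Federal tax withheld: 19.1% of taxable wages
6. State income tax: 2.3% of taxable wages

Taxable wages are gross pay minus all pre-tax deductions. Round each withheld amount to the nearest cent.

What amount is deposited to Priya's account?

$1,695.22

403(b): $2,801.13 × 0.0943 = $264.15
SIMPLE IRA contribution: $2,801.13 × 0.062 = $173.67
Pre-tax total = $264.15 + $173.67 = $437.82
Taxable wages = $2,801.13 − $437.82 = $2,363.31
State income tax: $2,363.31 × 0.023 = $54.36
Federal tax withheld: $2,363.31 × 0.191 = $451.39
PFL insurance: $2,801.13 × 0.0074 = $20.73
Dental plan: $141.61
Total deductions = $264.15 + $173.67 + $54.36 + $451.39 + $20.73 + $141.61 = $1,105.91
Net pay = $2,801.13 − $1,105.91 = $1,695.22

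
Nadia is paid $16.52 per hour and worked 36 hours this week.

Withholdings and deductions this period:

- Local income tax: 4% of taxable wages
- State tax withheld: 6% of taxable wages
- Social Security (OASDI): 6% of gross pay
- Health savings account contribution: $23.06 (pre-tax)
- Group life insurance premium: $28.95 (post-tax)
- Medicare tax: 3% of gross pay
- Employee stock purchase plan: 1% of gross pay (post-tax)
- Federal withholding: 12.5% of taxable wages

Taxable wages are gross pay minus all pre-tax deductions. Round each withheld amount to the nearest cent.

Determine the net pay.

$354.61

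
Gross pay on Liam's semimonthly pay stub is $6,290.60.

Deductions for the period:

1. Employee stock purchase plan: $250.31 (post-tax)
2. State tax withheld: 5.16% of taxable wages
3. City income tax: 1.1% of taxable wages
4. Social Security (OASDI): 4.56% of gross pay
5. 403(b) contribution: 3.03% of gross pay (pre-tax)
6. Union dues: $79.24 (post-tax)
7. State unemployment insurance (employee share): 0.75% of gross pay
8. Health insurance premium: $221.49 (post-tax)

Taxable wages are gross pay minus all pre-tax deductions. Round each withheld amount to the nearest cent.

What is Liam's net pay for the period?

$4,833.06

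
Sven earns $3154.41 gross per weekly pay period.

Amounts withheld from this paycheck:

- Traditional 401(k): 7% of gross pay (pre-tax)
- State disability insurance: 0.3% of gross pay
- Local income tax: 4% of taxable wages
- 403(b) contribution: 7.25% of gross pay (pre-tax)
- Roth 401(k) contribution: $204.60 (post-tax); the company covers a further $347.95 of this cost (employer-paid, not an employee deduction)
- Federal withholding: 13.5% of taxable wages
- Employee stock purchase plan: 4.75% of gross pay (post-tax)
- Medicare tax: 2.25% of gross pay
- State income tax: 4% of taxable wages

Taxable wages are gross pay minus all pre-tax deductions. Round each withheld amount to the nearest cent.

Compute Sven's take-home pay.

Traditional 401(k): $3154.41 × 0.07 = $220.81
403(b) contribution: $3154.41 × 0.0725 = $228.69
Pre-tax total = $220.81 + $228.69 = $449.50
Taxable wages = $3154.41 − $449.50 = $2704.91
Local income tax: $2704.91 × 0.04 = $108.20
Federal withholding: $2704.91 × 0.135 = $365.16
State income tax: $2704.91 × 0.04 = $108.20
State disability insurance: $3154.41 × 0.003 = $9.46
Medicare tax: $3154.41 × 0.0225 = $70.97
Roth 401(k) contribution: $204.60
Employee stock purchase plan: $3154.41 × 0.0475 = $149.83
(Employer's $347.95 toward Roth 401(k) contribution is not withheld from the employee.)
Total deductions = $220.81 + $228.69 + $108.20 + $365.16 + $108.20 + $9.46 + $70.97 + $204.60 + $149.83 = $1465.92
Net pay = $3154.41 − $1465.92 = $1688.49

$1688.49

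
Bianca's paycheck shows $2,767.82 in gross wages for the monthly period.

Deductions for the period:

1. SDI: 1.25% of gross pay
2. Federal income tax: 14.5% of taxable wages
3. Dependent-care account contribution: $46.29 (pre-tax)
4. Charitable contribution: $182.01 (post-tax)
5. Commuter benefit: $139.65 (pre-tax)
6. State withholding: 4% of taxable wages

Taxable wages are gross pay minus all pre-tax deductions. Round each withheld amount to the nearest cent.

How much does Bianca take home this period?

$1,887.62

Dependent-care account contribution: $46.29
Commuter benefit: $139.65
Pre-tax total = $46.29 + $139.65 = $185.94
Taxable wages = $2,767.82 − $185.94 = $2,581.88
State withholding: $2,581.88 × 0.04 = $103.28
Federal income tax: $2,581.88 × 0.145 = $374.37
SDI: $2,767.82 × 0.0125 = $34.60
Charitable contribution: $182.01
Total deductions = $46.29 + $139.65 + $103.28 + $374.37 + $34.60 + $182.01 = $880.20
Net pay = $2,767.82 − $880.20 = $1,887.62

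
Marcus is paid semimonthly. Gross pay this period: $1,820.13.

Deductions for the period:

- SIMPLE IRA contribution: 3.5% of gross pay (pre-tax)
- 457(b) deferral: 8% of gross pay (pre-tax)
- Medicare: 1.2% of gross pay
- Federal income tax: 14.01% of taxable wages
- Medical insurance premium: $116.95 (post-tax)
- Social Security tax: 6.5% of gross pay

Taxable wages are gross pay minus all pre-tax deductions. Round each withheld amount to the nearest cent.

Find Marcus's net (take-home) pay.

457(b) deferral: $1,820.13 × 0.08 = $145.61
SIMPLE IRA contribution: $1,820.13 × 0.035 = $63.70
Pre-tax total = $145.61 + $63.70 = $209.31
Taxable wages = $1,820.13 − $209.31 = $1,610.82
Federal income tax: $1,610.82 × 0.1401 = $225.68
Medicare: $1,820.13 × 0.012 = $21.84
Social Security tax: $1,820.13 × 0.065 = $118.31
Medical insurance premium: $116.95
Total deductions = $145.61 + $63.70 + $225.68 + $21.84 + $118.31 + $116.95 = $692.09
Net pay = $1,820.13 − $692.09 = $1,128.04

$1,128.04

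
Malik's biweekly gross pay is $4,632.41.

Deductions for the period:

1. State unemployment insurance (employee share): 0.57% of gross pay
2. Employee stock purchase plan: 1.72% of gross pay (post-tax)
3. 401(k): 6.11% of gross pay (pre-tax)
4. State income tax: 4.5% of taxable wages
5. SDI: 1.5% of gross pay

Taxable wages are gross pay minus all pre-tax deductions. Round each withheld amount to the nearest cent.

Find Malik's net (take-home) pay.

$3,978.08

401(k): $4,632.41 × 0.0611 = $283.04
Taxable wages = $4,632.41 − $283.04 = $4,349.37
State income tax: $4,349.37 × 0.045 = $195.72
SDI: $4,632.41 × 0.015 = $69.49
State unemployment insurance (employee share): $4,632.41 × 0.0057 = $26.40
Employee stock purchase plan: $4,632.41 × 0.0172 = $79.68
Total deductions = $283.04 + $195.72 + $69.49 + $26.40 + $79.68 = $654.33
Net pay = $4,632.41 − $654.33 = $3,978.08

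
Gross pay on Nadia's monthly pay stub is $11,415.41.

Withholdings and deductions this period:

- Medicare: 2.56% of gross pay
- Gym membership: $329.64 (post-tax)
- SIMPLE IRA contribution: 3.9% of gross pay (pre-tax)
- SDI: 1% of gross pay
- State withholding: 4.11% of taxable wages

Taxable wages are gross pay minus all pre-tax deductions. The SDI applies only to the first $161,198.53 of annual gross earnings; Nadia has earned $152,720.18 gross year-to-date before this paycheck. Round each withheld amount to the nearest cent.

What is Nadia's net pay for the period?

SIMPLE IRA contribution: $11,415.41 × 0.039 = $445.20
Taxable wages = $11,415.41 − $445.20 = $10,970.21
State withholding: $10,970.21 × 0.0411 = $450.88
SDI: only $161,198.53 − $152,720.18 = $8,478.35 of this check is subject → $8,478.35 × 0.01 = $84.78
Medicare: $11,415.41 × 0.0256 = $292.23
Gym membership: $329.64
Total deductions = $445.20 + $450.88 + $84.78 + $292.23 + $329.64 = $1,602.73
Net pay = $11,415.41 − $1,602.73 = $9,812.68

$9,812.68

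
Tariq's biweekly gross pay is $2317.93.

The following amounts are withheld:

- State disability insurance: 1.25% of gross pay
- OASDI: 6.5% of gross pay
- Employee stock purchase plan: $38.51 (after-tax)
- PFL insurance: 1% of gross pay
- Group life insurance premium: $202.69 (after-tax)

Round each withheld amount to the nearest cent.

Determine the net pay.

PFL insurance: $2317.93 × 0.01 = $23.18
State disability insurance: $2317.93 × 0.0125 = $28.97
OASDI: $2317.93 × 0.065 = $150.67
Employee stock purchase plan: $38.51
Group life insurance premium: $202.69
Total deductions = $23.18 + $28.97 + $150.67 + $38.51 + $202.69 = $444.02
Net pay = $2317.93 − $444.02 = $1873.91

$1873.91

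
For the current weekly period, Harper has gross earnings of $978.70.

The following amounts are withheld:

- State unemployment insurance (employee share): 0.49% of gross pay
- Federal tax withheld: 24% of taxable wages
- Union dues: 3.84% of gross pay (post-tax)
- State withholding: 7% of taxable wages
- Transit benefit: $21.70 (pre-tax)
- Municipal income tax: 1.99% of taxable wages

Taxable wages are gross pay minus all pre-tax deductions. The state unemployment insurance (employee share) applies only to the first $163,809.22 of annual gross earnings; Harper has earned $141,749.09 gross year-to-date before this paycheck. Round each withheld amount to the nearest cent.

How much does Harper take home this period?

Transit benefit: $21.70
Taxable wages = $978.70 − $21.70 = $957.00
Federal tax withheld: $957.00 × 0.24 = $229.68
Municipal income tax: $957.00 × 0.0199 = $19.04
State withholding: $957.00 × 0.07 = $66.99
State unemployment insurance (employee share): cap not yet reached, full $978.70 is subject → $978.70 × 0.0049 = $4.80
Union dues: $978.70 × 0.0384 = $37.58
Total deductions = $21.70 + $229.68 + $19.04 + $66.99 + $4.80 + $37.58 = $379.79
Net pay = $978.70 − $379.79 = $598.91

$598.91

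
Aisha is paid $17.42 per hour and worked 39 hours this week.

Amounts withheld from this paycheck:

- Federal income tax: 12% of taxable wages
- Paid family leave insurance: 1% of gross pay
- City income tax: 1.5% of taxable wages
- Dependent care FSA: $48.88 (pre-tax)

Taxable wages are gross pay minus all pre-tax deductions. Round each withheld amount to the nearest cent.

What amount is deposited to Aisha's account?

$538.59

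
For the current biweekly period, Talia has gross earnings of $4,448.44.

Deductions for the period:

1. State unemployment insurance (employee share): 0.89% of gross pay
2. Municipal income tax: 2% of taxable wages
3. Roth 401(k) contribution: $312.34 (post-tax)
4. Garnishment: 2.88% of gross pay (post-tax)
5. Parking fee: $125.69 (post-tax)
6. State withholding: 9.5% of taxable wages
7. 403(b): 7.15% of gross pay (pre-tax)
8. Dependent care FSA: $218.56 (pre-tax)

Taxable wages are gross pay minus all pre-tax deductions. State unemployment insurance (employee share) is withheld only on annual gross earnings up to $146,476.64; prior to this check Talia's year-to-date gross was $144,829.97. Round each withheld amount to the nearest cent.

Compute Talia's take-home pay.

Dependent care FSA: $218.56
403(b): $4,448.44 × 0.0715 = $318.06
Pre-tax total = $218.56 + $318.06 = $536.62
Taxable wages = $4,448.44 − $536.62 = $3,911.82
State withholding: $3,911.82 × 0.095 = $371.62
Municipal income tax: $3,911.82 × 0.02 = $78.24
State unemployment insurance (employee share): only $146,476.64 − $144,829.97 = $1,646.67 of this check is subject → $1,646.67 × 0.0089 = $14.66
Roth 401(k) contribution: $312.34
Parking fee: $125.69
Garnishment: $4,448.44 × 0.0288 = $128.12
Total deductions = $218.56 + $318.06 + $371.62 + $78.24 + $14.66 + $312.34 + $125.69 + $128.12 = $1,567.29
Net pay = $4,448.44 − $1,567.29 = $2,881.15

$2,881.15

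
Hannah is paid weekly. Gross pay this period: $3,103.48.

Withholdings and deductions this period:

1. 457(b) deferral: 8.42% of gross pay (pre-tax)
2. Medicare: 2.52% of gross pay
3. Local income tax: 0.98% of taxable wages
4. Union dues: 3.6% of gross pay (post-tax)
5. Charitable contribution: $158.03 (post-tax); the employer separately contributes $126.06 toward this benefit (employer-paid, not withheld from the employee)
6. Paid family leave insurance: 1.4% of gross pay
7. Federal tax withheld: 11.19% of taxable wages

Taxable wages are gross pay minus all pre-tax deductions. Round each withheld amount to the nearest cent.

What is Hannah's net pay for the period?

$2,104.86

457(b) deferral: $3,103.48 × 0.0842 = $261.31
Taxable wages = $3,103.48 − $261.31 = $2,842.17
Local income tax: $2,842.17 × 0.0098 = $27.85
Federal tax withheld: $2,842.17 × 0.1119 = $318.04
Paid family leave insurance: $3,103.48 × 0.014 = $43.45
Medicare: $3,103.48 × 0.0252 = $78.21
Union dues: $3,103.48 × 0.036 = $111.73
Charitable contribution: $158.03
(Employer's $126.06 toward charitable contribution is not withheld from the employee.)
Total deductions = $261.31 + $27.85 + $318.04 + $43.45 + $78.21 + $111.73 + $158.03 = $998.62
Net pay = $3,103.48 − $998.62 = $2,104.86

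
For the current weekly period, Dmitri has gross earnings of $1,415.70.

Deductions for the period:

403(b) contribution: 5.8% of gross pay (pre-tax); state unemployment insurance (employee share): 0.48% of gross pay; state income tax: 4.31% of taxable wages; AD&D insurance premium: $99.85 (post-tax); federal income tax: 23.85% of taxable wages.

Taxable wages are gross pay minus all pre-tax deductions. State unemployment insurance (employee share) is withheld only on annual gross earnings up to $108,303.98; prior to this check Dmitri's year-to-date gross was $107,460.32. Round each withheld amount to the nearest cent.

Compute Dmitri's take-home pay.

403(b) contribution: $1,415.70 × 0.058 = $82.11
Taxable wages = $1,415.70 − $82.11 = $1,333.59
Federal income tax: $1,333.59 × 0.2385 = $318.06
State income tax: $1,333.59 × 0.0431 = $57.48
State unemployment insurance (employee share): only $108,303.98 − $107,460.32 = $843.66 of this check is subject → $843.66 × 0.0048 = $4.05
AD&D insurance premium: $99.85
Total deductions = $82.11 + $318.06 + $57.48 + $4.05 + $99.85 = $561.55
Net pay = $1,415.70 − $561.55 = $854.15

$854.15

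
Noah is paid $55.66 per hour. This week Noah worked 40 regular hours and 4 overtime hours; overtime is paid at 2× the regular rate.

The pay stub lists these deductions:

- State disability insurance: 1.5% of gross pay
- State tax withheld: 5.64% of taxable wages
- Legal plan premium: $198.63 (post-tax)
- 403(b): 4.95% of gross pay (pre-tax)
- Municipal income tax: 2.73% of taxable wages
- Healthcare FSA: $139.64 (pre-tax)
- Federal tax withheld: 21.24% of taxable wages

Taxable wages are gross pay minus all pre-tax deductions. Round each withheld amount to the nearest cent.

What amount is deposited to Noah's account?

Regular pay: 40 × $55.66 = $2226.40
Overtime pay: 4 × $55.66 × 2 = $445.28
Gross pay = $2226.40 + $445.28 = $2671.68
403(b): $2671.68 × 0.0495 = $132.25
Healthcare FSA: $139.64
Pre-tax total = $132.25 + $139.64 = $271.89
Taxable wages = $2671.68 − $271.89 = $2399.79
Municipal income tax: $2399.79 × 0.0273 = $65.51
Federal tax withheld: $2399.79 × 0.2124 = $509.72
State tax withheld: $2399.79 × 0.0564 = $135.35
State disability insurance: $2671.68 × 0.015 = $40.08
Legal plan premium: $198.63
Total deductions = $132.25 + $139.64 + $65.51 + $509.72 + $135.35 + $40.08 + $198.63 = $1221.18
Net pay = $2671.68 − $1221.18 = $1450.50

$1450.50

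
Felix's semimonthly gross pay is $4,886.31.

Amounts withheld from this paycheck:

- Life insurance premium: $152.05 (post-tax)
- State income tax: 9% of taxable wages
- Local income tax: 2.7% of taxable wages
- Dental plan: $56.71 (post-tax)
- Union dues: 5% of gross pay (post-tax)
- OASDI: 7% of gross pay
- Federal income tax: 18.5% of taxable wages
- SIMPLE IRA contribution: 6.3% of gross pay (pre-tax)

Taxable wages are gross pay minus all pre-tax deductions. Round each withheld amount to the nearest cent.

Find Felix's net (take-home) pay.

$2,400.65

SIMPLE IRA contribution: $4,886.31 × 0.063 = $307.84
Taxable wages = $4,886.31 − $307.84 = $4,578.47
Federal income tax: $4,578.47 × 0.185 = $847.02
Local income tax: $4,578.47 × 0.027 = $123.62
State income tax: $4,578.47 × 0.09 = $412.06
OASDI: $4,886.31 × 0.07 = $342.04
Life insurance premium: $152.05
Union dues: $4,886.31 × 0.05 = $244.32
Dental plan: $56.71
Total deductions = $307.84 + $847.02 + $123.62 + $412.06 + $342.04 + $152.05 + $244.32 + $56.71 = $2,485.66
Net pay = $4,886.31 − $2,485.66 = $2,400.65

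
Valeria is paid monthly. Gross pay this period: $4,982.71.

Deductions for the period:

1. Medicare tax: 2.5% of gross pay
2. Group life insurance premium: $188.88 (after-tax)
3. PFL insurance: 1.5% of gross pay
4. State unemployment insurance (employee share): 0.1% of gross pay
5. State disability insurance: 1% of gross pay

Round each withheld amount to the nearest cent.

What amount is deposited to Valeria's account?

$4,539.71

State disability insurance: $4,982.71 × 0.01 = $49.83
State unemployment insurance (employee share): $4,982.71 × 0.001 = $4.98
Medicare tax: $4,982.71 × 0.025 = $124.57
PFL insurance: $4,982.71 × 0.015 = $74.74
Group life insurance premium: $188.88
Total deductions = $49.83 + $4.98 + $124.57 + $74.74 + $188.88 = $443.00
Net pay = $4,982.71 − $443.00 = $4,539.71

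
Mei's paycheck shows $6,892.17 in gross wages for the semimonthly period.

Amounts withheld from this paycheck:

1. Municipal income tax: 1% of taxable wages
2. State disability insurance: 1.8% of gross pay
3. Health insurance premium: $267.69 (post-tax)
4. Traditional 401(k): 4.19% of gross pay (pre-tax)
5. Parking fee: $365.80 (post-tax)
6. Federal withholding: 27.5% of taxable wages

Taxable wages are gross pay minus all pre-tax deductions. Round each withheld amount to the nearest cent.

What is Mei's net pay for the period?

Traditional 401(k): $6,892.17 × 0.0419 = $288.78
Taxable wages = $6,892.17 − $288.78 = $6,603.39
Federal withholding: $6,603.39 × 0.275 = $1,815.93
Municipal income tax: $6,603.39 × 0.01 = $66.03
State disability insurance: $6,892.17 × 0.018 = $124.06
Parking fee: $365.80
Health insurance premium: $267.69
Total deductions = $288.78 + $1,815.93 + $66.03 + $124.06 + $365.80 + $267.69 = $2,928.29
Net pay = $6,892.17 − $2,928.29 = $3,963.88

$3,963.88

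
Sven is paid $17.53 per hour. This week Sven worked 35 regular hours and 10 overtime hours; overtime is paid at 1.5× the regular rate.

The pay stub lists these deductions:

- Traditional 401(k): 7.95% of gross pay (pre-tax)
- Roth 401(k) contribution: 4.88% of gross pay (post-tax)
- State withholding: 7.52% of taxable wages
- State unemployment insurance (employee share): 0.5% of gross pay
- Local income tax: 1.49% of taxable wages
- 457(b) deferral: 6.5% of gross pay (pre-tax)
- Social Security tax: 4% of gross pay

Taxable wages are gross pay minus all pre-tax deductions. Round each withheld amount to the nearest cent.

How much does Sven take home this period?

$600.08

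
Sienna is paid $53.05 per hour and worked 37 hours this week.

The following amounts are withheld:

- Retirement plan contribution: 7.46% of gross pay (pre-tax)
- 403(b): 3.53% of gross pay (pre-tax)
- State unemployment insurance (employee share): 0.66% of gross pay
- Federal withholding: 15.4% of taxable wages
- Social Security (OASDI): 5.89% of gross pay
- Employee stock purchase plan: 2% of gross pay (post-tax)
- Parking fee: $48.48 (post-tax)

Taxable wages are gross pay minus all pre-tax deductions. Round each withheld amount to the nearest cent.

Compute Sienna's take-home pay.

Gross pay: 37 × $53.05 = $1,962.85
403(b): $1,962.85 × 0.0353 = $69.29
Retirement plan contribution: $1,962.85 × 0.0746 = $146.43
Pre-tax total = $69.29 + $146.43 = $215.72
Taxable wages = $1,962.85 − $215.72 = $1,747.13
Federal withholding: $1,747.13 × 0.154 = $269.06
Social Security (OASDI): $1,962.85 × 0.0589 = $115.61
State unemployment insurance (employee share): $1,962.85 × 0.0066 = $12.95
Parking fee: $48.48
Employee stock purchase plan: $1,962.85 × 0.02 = $39.26
Total deductions = $69.29 + $146.43 + $269.06 + $115.61 + $12.95 + $48.48 + $39.26 = $701.08
Net pay = $1,962.85 − $701.08 = $1,261.77

$1,261.77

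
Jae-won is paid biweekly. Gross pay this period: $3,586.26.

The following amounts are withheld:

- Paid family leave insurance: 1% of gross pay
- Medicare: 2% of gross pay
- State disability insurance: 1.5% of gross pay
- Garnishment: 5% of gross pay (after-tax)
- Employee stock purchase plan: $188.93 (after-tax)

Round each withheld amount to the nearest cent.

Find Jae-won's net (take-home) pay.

Paid family leave insurance: $3,586.26 × 0.01 = $35.86
State disability insurance: $3,586.26 × 0.015 = $53.79
Medicare: $3,586.26 × 0.02 = $71.73
Garnishment: $3,586.26 × 0.05 = $179.31
Employee stock purchase plan: $188.93
Total deductions = $35.86 + $53.79 + $71.73 + $179.31 + $188.93 = $529.62
Net pay = $3,586.26 − $529.62 = $3,056.64

$3,056.64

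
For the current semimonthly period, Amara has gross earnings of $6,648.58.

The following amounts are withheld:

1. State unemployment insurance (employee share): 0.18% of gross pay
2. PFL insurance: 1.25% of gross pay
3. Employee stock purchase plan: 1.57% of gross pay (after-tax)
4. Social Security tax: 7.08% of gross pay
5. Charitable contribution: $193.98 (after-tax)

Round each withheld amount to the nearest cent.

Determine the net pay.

Social Security tax: $6,648.58 × 0.0708 = $470.72
PFL insurance: $6,648.58 × 0.0125 = $83.11
State unemployment insurance (employee share): $6,648.58 × 0.0018 = $11.97
Employee stock purchase plan: $6,648.58 × 0.0157 = $104.38
Charitable contribution: $193.98
Total deductions = $470.72 + $83.11 + $11.97 + $104.38 + $193.98 = $864.16
Net pay = $6,648.58 − $864.16 = $5,784.42

$5,784.42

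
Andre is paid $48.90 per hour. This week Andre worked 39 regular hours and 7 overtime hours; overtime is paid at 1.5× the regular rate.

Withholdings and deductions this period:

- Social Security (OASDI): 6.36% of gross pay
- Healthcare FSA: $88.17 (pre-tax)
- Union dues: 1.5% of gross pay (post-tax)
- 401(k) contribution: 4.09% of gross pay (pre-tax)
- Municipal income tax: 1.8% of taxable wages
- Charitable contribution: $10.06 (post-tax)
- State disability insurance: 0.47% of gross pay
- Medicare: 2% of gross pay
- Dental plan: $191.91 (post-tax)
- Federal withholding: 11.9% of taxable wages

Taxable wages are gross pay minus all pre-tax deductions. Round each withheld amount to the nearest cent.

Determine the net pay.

Regular pay: 39 × $48.90 = $1907.10
Overtime pay: 7 × $48.90 × 1.5 = $513.45
Gross pay = $1907.10 + $513.45 = $2420.55
401(k) contribution: $2420.55 × 0.0409 = $99.00
Healthcare FSA: $88.17
Pre-tax total = $99.00 + $88.17 = $187.17
Taxable wages = $2420.55 − $187.17 = $2233.38
Municipal income tax: $2233.38 × 0.018 = $40.20
Federal withholding: $2233.38 × 0.119 = $265.77
State disability insurance: $2420.55 × 0.0047 = $11.38
Medicare: $2420.55 × 0.02 = $48.41
Social Security (OASDI): $2420.55 × 0.0636 = $153.95
Union dues: $2420.55 × 0.015 = $36.31
Dental plan: $191.91
Charitable contribution: $10.06
Total deductions = $99.00 + $88.17 + $40.20 + $265.77 + $11.38 + $48.41 + $153.95 + $36.31 + $191.91 + $10.06 = $945.16
Net pay = $2420.55 − $945.16 = $1475.39

$1475.39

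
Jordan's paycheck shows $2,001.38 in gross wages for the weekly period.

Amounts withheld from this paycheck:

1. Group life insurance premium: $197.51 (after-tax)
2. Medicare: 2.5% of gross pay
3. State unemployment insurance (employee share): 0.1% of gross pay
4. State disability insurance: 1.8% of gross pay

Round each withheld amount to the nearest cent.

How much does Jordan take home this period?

$1,715.82

State unemployment insurance (employee share): $2,001.38 × 0.001 = $2.00
Medicare: $2,001.38 × 0.025 = $50.03
State disability insurance: $2,001.38 × 0.018 = $36.02
Group life insurance premium: $197.51
Total deductions = $2.00 + $50.03 + $36.02 + $197.51 = $285.56
Net pay = $2,001.38 − $285.56 = $1,715.82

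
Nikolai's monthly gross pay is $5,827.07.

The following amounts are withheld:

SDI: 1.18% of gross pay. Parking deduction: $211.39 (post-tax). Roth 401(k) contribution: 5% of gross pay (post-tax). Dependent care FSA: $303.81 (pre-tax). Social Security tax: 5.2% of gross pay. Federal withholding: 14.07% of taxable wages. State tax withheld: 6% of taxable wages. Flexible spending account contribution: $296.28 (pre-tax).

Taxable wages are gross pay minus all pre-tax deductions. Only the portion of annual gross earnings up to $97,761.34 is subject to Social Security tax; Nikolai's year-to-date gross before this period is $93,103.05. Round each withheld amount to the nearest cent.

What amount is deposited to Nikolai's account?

Flexible spending account contribution: $296.28
Dependent care FSA: $303.81
Pre-tax total = $296.28 + $303.81 = $600.09
Taxable wages = $5,827.07 − $600.09 = $5,226.98
State tax withheld: $5,226.98 × 0.06 = $313.62
Federal withholding: $5,226.98 × 0.1407 = $735.44
Social Security tax: only $97,761.34 − $93,103.05 = $4,658.29 of this check is subject → $4,658.29 × 0.052 = $242.23
SDI: $5,827.07 × 0.0118 = $68.76
Parking deduction: $211.39
Roth 401(k) contribution: $5,827.07 × 0.05 = $291.35
Total deductions = $296.28 + $303.81 + $313.62 + $735.44 + $242.23 + $68.76 + $211.39 + $291.35 = $2,462.88
Net pay = $5,827.07 − $2,462.88 = $3,364.19

$3,364.19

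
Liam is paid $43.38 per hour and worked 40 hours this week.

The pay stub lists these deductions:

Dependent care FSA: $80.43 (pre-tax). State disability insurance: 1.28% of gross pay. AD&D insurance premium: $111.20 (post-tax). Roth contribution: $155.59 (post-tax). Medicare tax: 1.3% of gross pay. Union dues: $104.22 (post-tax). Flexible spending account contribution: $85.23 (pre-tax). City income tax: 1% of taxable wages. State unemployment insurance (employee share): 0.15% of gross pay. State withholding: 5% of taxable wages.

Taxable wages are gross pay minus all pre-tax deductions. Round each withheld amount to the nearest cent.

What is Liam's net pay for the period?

Gross pay: 40 × $43.38 = $1,735.20
Dependent care FSA: $80.43
Flexible spending account contribution: $85.23
Pre-tax total = $80.43 + $85.23 = $165.66
Taxable wages = $1,735.20 − $165.66 = $1,569.54
City income tax: $1,569.54 × 0.01 = $15.70
State withholding: $1,569.54 × 0.05 = $78.48
State disability insurance: $1,735.20 × 0.0128 = $22.21
Medicare tax: $1,735.20 × 0.013 = $22.56
State unemployment insurance (employee share): $1,735.20 × 0.0015 = $2.60
Roth contribution: $155.59
Union dues: $104.22
AD&D insurance premium: $111.20
Total deductions = $80.43 + $85.23 + $15.70 + $78.48 + $22.21 + $22.56 + $2.60 + $155.59 + $104.22 + $111.20 = $678.22
Net pay = $1,735.20 − $678.22 = $1,056.98

$1,056.98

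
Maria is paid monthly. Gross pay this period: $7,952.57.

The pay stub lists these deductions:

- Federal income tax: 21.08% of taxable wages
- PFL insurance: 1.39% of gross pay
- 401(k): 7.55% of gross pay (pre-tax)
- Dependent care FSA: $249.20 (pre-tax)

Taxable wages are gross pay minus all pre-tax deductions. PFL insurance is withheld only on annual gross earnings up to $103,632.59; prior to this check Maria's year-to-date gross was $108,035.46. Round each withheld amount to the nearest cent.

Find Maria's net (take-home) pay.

$5,605.65

401(k): $7,952.57 × 0.0755 = $600.42
Dependent care FSA: $249.20
Pre-tax total = $600.42 + $249.20 = $849.62
Taxable wages = $7,952.57 − $849.62 = $7,102.95
Federal income tax: $7,102.95 × 0.2108 = $1,497.30
PFL insurance: annual cap $103,632.59 already reached (YTD $108,035.46), so $0.00
Total deductions = $600.42 + $249.20 + $1,497.30 + $0.00 = $2,346.92
Net pay = $7,952.57 − $2,346.92 = $5,605.65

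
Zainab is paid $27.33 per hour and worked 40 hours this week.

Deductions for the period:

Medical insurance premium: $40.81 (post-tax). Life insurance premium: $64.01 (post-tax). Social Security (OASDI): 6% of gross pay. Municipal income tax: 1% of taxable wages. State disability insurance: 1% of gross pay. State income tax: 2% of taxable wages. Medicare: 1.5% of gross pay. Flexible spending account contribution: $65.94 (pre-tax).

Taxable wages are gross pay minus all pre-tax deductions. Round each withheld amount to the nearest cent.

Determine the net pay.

Gross pay: 40 × $27.33 = $1,093.20
Flexible spending account contribution: $65.94
Taxable wages = $1,093.20 − $65.94 = $1,027.26
Municipal income tax: $1,027.26 × 0.01 = $10.27
State income tax: $1,027.26 × 0.02 = $20.55
Social Security (OASDI): $1,093.20 × 0.06 = $65.59
Medicare: $1,093.20 × 0.015 = $16.40
State disability insurance: $1,093.20 × 0.01 = $10.93
Medical insurance premium: $40.81
Life insurance premium: $64.01
Total deductions = $65.94 + $10.27 + $20.55 + $65.59 + $16.40 + $10.93 + $40.81 + $64.01 = $294.50
Net pay = $1,093.20 − $294.50 = $798.70

$798.70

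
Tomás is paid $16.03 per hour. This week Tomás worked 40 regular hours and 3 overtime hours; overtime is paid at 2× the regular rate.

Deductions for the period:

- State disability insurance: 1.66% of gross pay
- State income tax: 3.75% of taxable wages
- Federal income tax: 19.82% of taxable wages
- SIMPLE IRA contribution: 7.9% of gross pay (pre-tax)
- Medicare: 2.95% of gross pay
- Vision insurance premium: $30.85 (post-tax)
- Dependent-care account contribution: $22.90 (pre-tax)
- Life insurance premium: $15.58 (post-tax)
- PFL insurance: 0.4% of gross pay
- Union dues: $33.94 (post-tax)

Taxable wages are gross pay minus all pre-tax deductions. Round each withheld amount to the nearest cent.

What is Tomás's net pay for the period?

$384.25

Regular pay: 40 × $16.03 = $641.20
Overtime pay: 3 × $16.03 × 2 = $96.18
Gross pay = $641.20 + $96.18 = $737.38
Dependent-care account contribution: $22.90
SIMPLE IRA contribution: $737.38 × 0.079 = $58.25
Pre-tax total = $22.90 + $58.25 = $81.15
Taxable wages = $737.38 − $81.15 = $656.23
State income tax: $656.23 × 0.0375 = $24.61
Federal income tax: $656.23 × 0.1982 = $130.06
PFL insurance: $737.38 × 0.004 = $2.95
Medicare: $737.38 × 0.0295 = $21.75
State disability insurance: $737.38 × 0.0166 = $12.24
Union dues: $33.94
Life insurance premium: $15.58
Vision insurance premium: $30.85
Total deductions = $22.90 + $58.25 + $24.61 + $130.06 + $2.95 + $21.75 + $12.24 + $33.94 + $15.58 + $30.85 = $353.13
Net pay = $737.38 − $353.13 = $384.25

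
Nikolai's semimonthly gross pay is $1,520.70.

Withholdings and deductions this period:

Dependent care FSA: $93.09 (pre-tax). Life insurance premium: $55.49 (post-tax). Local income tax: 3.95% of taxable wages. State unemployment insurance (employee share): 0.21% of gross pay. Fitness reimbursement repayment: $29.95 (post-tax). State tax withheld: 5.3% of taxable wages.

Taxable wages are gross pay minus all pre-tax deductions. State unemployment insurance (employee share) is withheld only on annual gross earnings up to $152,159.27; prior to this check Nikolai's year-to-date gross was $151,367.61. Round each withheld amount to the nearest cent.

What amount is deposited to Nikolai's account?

$1,208.46

Dependent care FSA: $93.09
Taxable wages = $1,520.70 − $93.09 = $1,427.61
State tax withheld: $1,427.61 × 0.053 = $75.66
Local income tax: $1,427.61 × 0.0395 = $56.39
State unemployment insurance (employee share): only $152,159.27 − $151,367.61 = $791.66 of this check is subject → $791.66 × 0.0021 = $1.66
Life insurance premium: $55.49
Fitness reimbursement repayment: $29.95
Total deductions = $93.09 + $75.66 + $56.39 + $1.66 + $55.49 + $29.95 = $312.24
Net pay = $1,520.70 − $312.24 = $1,208.46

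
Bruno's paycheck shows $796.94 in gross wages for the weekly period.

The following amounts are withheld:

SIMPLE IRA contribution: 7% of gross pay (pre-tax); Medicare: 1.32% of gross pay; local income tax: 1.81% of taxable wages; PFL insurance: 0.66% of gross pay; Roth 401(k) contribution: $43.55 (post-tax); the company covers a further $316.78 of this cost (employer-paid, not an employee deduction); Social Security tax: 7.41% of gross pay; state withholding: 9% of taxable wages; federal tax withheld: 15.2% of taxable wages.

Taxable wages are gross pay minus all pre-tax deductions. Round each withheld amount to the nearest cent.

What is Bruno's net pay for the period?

$430.01

SIMPLE IRA contribution: $796.94 × 0.07 = $55.79
Taxable wages = $796.94 − $55.79 = $741.15
State withholding: $741.15 × 0.09 = $66.70
Local income tax: $741.15 × 0.0181 = $13.41
Federal tax withheld: $741.15 × 0.152 = $112.65
Social Security tax: $796.94 × 0.0741 = $59.05
PFL insurance: $796.94 × 0.0066 = $5.26
Medicare: $796.94 × 0.0132 = $10.52
Roth 401(k) contribution: $43.55
(Employer's $316.78 toward Roth 401(k) contribution is not withheld from the employee.)
Total deductions = $55.79 + $66.70 + $13.41 + $112.65 + $59.05 + $5.26 + $10.52 + $43.55 = $366.93
Net pay = $796.94 − $366.93 = $430.01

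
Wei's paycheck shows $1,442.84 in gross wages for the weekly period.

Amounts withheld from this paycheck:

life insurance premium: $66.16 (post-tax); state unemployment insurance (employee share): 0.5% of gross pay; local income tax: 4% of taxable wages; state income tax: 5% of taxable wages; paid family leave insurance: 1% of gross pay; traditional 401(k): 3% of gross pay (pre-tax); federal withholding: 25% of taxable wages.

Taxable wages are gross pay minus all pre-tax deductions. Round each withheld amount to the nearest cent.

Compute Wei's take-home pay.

Traditional 401(k): $1,442.84 × 0.03 = $43.29
Taxable wages = $1,442.84 − $43.29 = $1,399.55
State income tax: $1,399.55 × 0.05 = $69.98
Federal withholding: $1,399.55 × 0.25 = $349.89
Local income tax: $1,399.55 × 0.04 = $55.98
State unemployment insurance (employee share): $1,442.84 × 0.005 = $7.21
Paid family leave insurance: $1,442.84 × 0.01 = $14.43
Life insurance premium: $66.16
Total deductions = $43.29 + $69.98 + $349.89 + $55.98 + $7.21 + $14.43 + $66.16 = $606.94
Net pay = $1,442.84 − $606.94 = $835.90

$835.90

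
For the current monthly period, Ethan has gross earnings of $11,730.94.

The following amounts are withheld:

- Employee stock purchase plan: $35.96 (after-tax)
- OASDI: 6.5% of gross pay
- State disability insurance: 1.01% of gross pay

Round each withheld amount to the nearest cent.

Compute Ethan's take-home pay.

State disability insurance: $11,730.94 × 0.0101 = $118.48
OASDI: $11,730.94 × 0.065 = $762.51
Employee stock purchase plan: $35.96
Total deductions = $118.48 + $762.51 + $35.96 = $916.95
Net pay = $11,730.94 − $916.95 = $10,813.99

$10,813.99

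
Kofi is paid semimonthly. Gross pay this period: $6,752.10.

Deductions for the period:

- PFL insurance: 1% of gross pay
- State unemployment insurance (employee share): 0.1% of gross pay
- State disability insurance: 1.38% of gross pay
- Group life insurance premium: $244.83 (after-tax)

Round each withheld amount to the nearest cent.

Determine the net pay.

State unemployment insurance (employee share): $6,752.10 × 0.001 = $6.75
State disability insurance: $6,752.10 × 0.0138 = $93.18
PFL insurance: $6,752.10 × 0.01 = $67.52
Group life insurance premium: $244.83
Total deductions = $6.75 + $93.18 + $67.52 + $244.83 = $412.28
Net pay = $6,752.10 − $412.28 = $6,339.82

$6,339.82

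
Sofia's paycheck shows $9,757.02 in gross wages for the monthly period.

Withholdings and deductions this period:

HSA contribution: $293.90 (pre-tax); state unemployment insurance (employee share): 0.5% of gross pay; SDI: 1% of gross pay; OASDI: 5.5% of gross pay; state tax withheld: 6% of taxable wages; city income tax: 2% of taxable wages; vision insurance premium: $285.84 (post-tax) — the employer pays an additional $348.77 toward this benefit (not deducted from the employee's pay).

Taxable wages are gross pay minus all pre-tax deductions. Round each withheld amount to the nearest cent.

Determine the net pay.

HSA contribution: $293.90
Taxable wages = $9,757.02 − $293.90 = $9,463.12
State tax withheld: $9,463.12 × 0.06 = $567.79
City income tax: $9,463.12 × 0.02 = $189.26
SDI: $9,757.02 × 0.01 = $97.57
State unemployment insurance (employee share): $9,757.02 × 0.005 = $48.79
OASDI: $9,757.02 × 0.055 = $536.64
Vision insurance premium: $285.84
(Employer's $348.77 toward vision insurance premium is not withheld from the employee.)
Total deductions = $293.90 + $567.79 + $189.26 + $97.57 + $48.79 + $536.64 + $285.84 = $2,019.79
Net pay = $9,757.02 − $2,019.79 = $7,737.23

$7,737.23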